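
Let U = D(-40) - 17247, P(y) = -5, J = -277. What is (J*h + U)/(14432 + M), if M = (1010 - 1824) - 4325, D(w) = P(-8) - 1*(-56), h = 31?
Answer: -25783/9293 ≈ -2.7745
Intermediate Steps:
D(w) = 51 (D(w) = -5 - 1*(-56) = -5 + 56 = 51)
U = -17196 (U = 51 - 17247 = -17196)
M = -5139 (M = -814 - 4325 = -5139)
(J*h + U)/(14432 + M) = (-277*31 - 17196)/(14432 - 5139) = (-8587 - 17196)/9293 = -25783*1/9293 = -25783/9293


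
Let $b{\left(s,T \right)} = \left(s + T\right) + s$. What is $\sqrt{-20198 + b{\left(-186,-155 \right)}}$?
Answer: $5 i \sqrt{829} \approx 143.96 i$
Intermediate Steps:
$b{\left(s,T \right)} = T + 2 s$ ($b{\left(s,T \right)} = \left(T + s\right) + s = T + 2 s$)
$\sqrt{-20198 + b{\left(-186,-155 \right)}} = \sqrt{-20198 + \left(-155 + 2 \left(-186\right)\right)} = \sqrt{-20198 - 527} = \sqrt{-20725} = 5 i \sqrt{829}$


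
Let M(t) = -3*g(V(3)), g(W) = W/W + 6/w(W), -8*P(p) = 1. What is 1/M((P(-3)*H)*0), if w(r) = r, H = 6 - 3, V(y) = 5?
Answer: -5/33 ≈ -0.15152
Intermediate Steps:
P(p) = -1/8 (P(p) = -1/8*1 = -1/8)
H = 3
g(W) = 1 + 6/W (g(W) = W/W + 6/W = 1 + 6/W)
M(t) = -33/5 (M(t) = -3*(6 + 5)/5 = -3*11/5 = -33/5)
1/M((P(-3)*H)*0) = 1/(-33/5) = -5/33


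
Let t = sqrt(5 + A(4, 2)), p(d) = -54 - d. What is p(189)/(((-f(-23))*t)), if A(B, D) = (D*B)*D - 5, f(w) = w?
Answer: -243/92 ≈ -2.6413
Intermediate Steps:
A(B, D) = -5 + B*D**2 (A(B, D) = (B*D)*D - 5 = B*D**2 - 5 = -5 + B*D**2)
t = 4 (t = sqrt(5 + (-5 + 4*2**2)) = sqrt(5 + (-5 + 4*4)) = sqrt(5 + (-5 + 16)) = sqrt(5 + 11) = sqrt(16) = 4)
p(189)/(((-f(-23))*t)) = (-54 - 1*189)/((-1*(-23)*4)) = (-54 - 189)/((23*4)) = -243/92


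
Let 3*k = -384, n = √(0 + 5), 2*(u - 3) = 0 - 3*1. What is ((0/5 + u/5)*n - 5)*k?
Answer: 640 - 192*√5/5 ≈ 554.13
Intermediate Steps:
u = 3/2 (u = 3 + (0 - 3*1)/2 = 3 + (0 - 3)/2 = 3 + (½)*(-3) = 3 - 3/2 = 3/2 ≈ 1.5000)
n = √5 ≈ 2.2361
k = -128 (k = (⅓)*(-384) = -128)
((0/5 + u/5)*n - 5)*k = ((0/5 + (3/2)/5)*√5 - 5)*(-128) = ((0*(⅕) + (3/2)*(⅕))*√5 - 5)*(-128) = ((0 + 3/10)*√5 - 5)*(-128) = (3*√5/10 - 5)*(-128) = (-5 + 3*√5/10)*(-128) = 640 - 192*√5/5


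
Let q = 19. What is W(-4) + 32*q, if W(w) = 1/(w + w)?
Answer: 4863/8 ≈ 607.88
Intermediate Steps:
W(w) = 1/(2*w)
W(-4) + 32*q = (1/2)/(-4) + 32*19 = (1/2)*(-1/4) + 608 = -1/8 + 608 = 4863/8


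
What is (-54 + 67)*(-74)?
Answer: -962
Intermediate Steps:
(-54 + 67)*(-74) = 13*(-74) = -962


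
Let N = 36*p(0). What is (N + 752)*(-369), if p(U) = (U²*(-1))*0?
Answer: -277488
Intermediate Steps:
p(U) = 0 (p(U) = -U²*0 = 0)
N = 0 (N = 36*0 = 0)
(N + 752)*(-369) = (0 + 752)*(-369) = 752*(-369) = -277488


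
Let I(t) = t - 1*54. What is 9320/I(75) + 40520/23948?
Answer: 56011570/125727 ≈ 445.50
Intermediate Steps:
I(t) = -54 + t (I(t) = t - 54 = -54 + t)
9320/I(75) + 40520/23948 = 9320/(-54 + 75) + 40520/23948 = 9320/21 + 40520*(1/23948) = 9320*(1/21) + 10130/5987 = 9320/21 + 10130/5987 = 56011570/125727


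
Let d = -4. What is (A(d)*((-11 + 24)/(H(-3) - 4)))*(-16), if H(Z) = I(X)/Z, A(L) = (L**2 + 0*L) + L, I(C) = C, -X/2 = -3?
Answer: 416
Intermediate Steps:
X = 6 (X = -2*(-3) = 6)
A(L) = L + L**2 (A(L) = (L**2 + 0) + L = L**2 + L = L + L**2)
H(Z) = 6/Z
(A(d)*((-11 + 24)/(H(-3) - 4)))*(-16) = ((-4*(1 - 4))*((-11 + 24)/(6/(-3) - 4)))*(-16) = ((-4*(-3))*(13/(6*(-1/3) - 4)))*(-16) = (12*(13/(-2 - 4)))*(-16) = (12*(13/(-6)))*(-16) = (12*(13*(-1/6)))*(-16) = (12*(-13/6))*(-16) = -26*(-16) = 416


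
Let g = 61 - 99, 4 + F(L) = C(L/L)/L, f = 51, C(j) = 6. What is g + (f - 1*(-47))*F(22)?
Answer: -4436/11 ≈ -403.27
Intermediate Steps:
F(L) = -4 + 6/L
g = -38
g + (f - 1*(-47))*F(22) = -38 + (51 - 1*(-47))*(-4 + 6/22) = -38 + (51 + 47)*(-4 + 6*(1/22)) = -38 + 98*(-4 + 3/11) = -38 + 98*(-41/11) = -38 - 4018/11 = -4436/11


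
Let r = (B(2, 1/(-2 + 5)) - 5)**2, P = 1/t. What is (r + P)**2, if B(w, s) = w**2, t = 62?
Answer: 3969/3844 ≈ 1.0325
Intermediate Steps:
P = 1/62 ≈ 0.016129
r = 1 (r = (2**2 - 5)**2 = (4 - 5)**2 = (-1)**2 = 1)
(r + P)**2 = (1 + 1/62)**2 = (63/62)**2 = 3969/3844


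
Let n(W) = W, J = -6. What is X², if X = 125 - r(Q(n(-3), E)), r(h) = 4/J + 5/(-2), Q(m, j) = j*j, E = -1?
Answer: 591361/36 ≈ 16427.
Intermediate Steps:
Q(m, j) = j²
r(h) = -19/6 (r(h) = 4/(-6) + 5/(-2) = 4*(-⅙) + 5*(-½) = -⅔ - 5/2 = -19/6)
X = 769/6 (X = 125 - 1*(-19/6) = 125 + 19/6 = 769/6 ≈ 128.17)
X² = (769/6)² = 591361/36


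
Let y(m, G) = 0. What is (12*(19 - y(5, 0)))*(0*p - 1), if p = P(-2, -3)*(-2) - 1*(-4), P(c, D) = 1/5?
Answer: -228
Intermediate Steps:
P(c, D) = ⅕
p = 18/5 (p = (⅕)*(-2) - 1*(-4) = -⅖ + 4 = 18/5 ≈ 3.6000)
(12*(19 - y(5, 0)))*(0*p - 1) = (12*(19 - 1*0))*(0*(18/5) - 1) = (12*(19 + 0))*(0 - 1) = (12*19)*(-1) = 228*(-1) = -228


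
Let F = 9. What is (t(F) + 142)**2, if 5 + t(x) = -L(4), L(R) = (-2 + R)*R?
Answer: 16641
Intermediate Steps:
L(R) = R*(-2 + R)
t(x) = -13 (t(x) = -5 - 4*(-2 + 4) = -5 - 4*2 = -5 - 1*8 = -5 - 8 = -13)
(t(F) + 142)**2 = (-13 + 142)**2 = 129**2 = 16641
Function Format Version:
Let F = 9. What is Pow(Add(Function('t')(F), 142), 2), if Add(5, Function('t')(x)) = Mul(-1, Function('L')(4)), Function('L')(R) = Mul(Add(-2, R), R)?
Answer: 16641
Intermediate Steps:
Function('L')(R) = Mul(R, Add(-2, R))
Function('t')(x) = -13 (Function('t')(x) = Add(-5, Mul(-1, Mul(4, Add(-2, 4)))) = Add(-5, Mul(-1, Mul(4, 2))) = Add(-5, Mul(-1, 8)) = Add(-5, -8) = -13)
Pow(Add(Function('t')(F), 142), 2) = Pow(Add(-13, 142), 2) = Pow(129, 2) = 16641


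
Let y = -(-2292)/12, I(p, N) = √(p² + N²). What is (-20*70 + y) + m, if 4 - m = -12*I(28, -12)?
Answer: -1205 + 48*√58 ≈ -839.44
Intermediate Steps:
I(p, N) = √(N² + p²)
y = 191 (y = -(-2292)/12 = -382*(-½) = 191)
m = 4 + 48*√58 (m = 4 - (-12)*√((-12)² + 28²) = 4 - (-12)*√(144 + 784) = 4 - (-12)*√928 = 4 - (-12)*4*√58 = 4 - (-48)*√58 = 4 + 48*√58 ≈ 369.56)
(-20*70 + y) + m = (-20*70 + 191) + (4 + 48*√58) = (-1400 + 191) + (4 + 48*√58) = -1209 + (4 + 48*√58) = -1205 + 48*√58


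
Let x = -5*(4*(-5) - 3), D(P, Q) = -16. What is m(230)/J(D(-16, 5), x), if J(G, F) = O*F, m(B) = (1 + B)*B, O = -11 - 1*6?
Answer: -462/17 ≈ -27.176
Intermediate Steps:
O = -17 (O = -11 - 6 = -17)
m(B) = B*(1 + B)
x = 115 (x = -5*(-20 - 3) = -5*(-23) = 115)
J(G, F) = -17*F
m(230)/J(D(-16, 5), x) = (230*(1 + 230))/((-17*115)) = (230*231)/(-1955) = 53130*(-1/1955) = -462/17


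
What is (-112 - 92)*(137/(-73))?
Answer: 27948/73 ≈ 382.85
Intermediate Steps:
(-112 - 92)*(137/(-73)) = -27948*(-1)/73 = -204*(-137/73) = 27948/73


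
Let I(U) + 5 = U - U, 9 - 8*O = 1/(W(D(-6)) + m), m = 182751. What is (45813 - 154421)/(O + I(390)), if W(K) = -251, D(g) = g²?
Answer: 158567680000/5657501 ≈ 28028.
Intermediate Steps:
O = 1642499/1460000 (O = 9/8 - 1/(8*(-251 + 182751)) = 9/8 - ⅛/182500 = 9/8 - ⅛*1/182500 = 9/8 - 1/1460000 = 1642499/1460000 ≈ 1.1250)
I(U) = -5 (I(U) = -5 + (U - U) = -5 + 0 = -5)
(45813 - 154421)/(O + I(390)) = (45813 - 154421)/(1642499/1460000 - 5) = -108608/(-5657501/1460000) = -108608*(-1460000/5657501) = 158567680000/5657501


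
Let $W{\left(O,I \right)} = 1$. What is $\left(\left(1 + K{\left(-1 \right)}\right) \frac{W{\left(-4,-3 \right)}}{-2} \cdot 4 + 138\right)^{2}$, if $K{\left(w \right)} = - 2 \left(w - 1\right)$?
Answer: $16384$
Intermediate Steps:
$K{\left(w \right)} = 2 - 2 w$ ($K{\left(w \right)} = - 2 \left(-1 + w\right) = 2 - 2 w$)
$\left(\left(1 + K{\left(-1 \right)}\right) \frac{W{\left(-4,-3 \right)}}{-2} \cdot 4 + 138\right)^{2} = \left(\left(1 + \left(2 - -2\right)\right) 1 \frac{1}{-2} \cdot 4 + 138\right)^{2} = \left(\left(1 + \left(2 + 2\right)\right) 1 \left(- \frac{1}{2}\right) 4 + 138\right)^{2} = \left(\left(1 + 4\right) \left(- \frac{1}{2}\right) 4 + 138\right)^{2} = \left(5 \left(- \frac{1}{2}\right) 4 + 138\right)^{2} = \left(\left(- \frac{5}{2}\right) 4 + 138\right)^{2} = \left(-10 + 138\right)^{2} = 128^{2} = 16384$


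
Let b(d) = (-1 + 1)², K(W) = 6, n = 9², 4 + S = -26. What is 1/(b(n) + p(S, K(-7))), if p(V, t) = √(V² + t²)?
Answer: √26/156 ≈ 0.032686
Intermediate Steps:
S = -30 (S = -4 - 26 = -30)
n = 81
b(d) = 0 (b(d) = 0² = 0)
1/(b(n) + p(S, K(-7))) = 1/(0 + √((-30)² + 6²)) = 1/(0 + √(900 + 36)) = 1/(0 + √936) = 1/(0 + 6*√26) = 1/(6*√26) = √26/156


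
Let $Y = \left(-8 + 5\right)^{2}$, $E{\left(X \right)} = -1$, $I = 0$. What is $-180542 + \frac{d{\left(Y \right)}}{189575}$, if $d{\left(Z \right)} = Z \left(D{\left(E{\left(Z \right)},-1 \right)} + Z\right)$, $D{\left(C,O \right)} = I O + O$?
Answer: $- \frac{34226249578}{189575} \approx -1.8054 \cdot 10^{5}$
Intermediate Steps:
$D{\left(C,O \right)} = O$ ($D{\left(C,O \right)} = 0 O + O = 0 + O = O$)
$Y = 9$ ($Y = \left(-3\right)^{2} = 9$)
$d{\left(Z \right)} = Z \left(-1 + Z\right)$
$-180542 + \frac{d{\left(Y \right)}}{189575} = -180542 + \frac{9 \left(-1 + 9\right)}{189575} = -180542 + 9 \cdot 8 \cdot \frac{1}{189575} = -180542 + 72 \cdot \frac{1}{189575} = -180542 + \frac{72}{189575} = - \frac{34226249578}{189575}$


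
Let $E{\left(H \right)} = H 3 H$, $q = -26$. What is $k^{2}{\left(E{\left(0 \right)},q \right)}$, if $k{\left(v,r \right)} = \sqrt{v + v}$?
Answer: $0$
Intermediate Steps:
$E{\left(H \right)} = 3 H^{2}$ ($E{\left(H \right)} = 3 H H = 3 H^{2}$)
$k{\left(v,r \right)} = \sqrt{2} \sqrt{v}$ ($k{\left(v,r \right)} = \sqrt{2 v} = \sqrt{2} \sqrt{v}$)
$k^{2}{\left(E{\left(0 \right)},q \right)} = \left(\sqrt{2} \sqrt{3 \cdot 0^{2}}\right)^{2} = \left(\sqrt{2} \sqrt{3 \cdot 0}\right)^{2} = \left(\sqrt{2} \sqrt{0}\right)^{2} = \left(\sqrt{2} \cdot 0\right)^{2} = 0^{2} = 0$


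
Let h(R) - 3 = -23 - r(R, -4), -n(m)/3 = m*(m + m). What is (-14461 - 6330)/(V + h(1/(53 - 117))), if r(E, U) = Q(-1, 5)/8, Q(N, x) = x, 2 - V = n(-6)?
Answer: -166328/1579 ≈ -105.34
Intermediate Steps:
n(m) = -6*m² (n(m) = -3*m*(m + m) = -3*m*2*m = -6*m²)
V = 218 (V = 2 - (-6)*(-6)² = 2 - (-6)*36 = 2 - 1*(-216) = 2 + 216 = 218)
r(E, U) = 5/8
h(R) = -165/8 (h(R) = 3 + (-23 - 1*5/8) = 3 + (-23 - 5/8) = 3 - 189/8 = -165/8)
(-14461 - 6330)/(V + h(1/(53 - 117))) = (-14461 - 6330)/(218 - 165/8) = -20791/1579/8 = -20791*8/1579 = -166328/1579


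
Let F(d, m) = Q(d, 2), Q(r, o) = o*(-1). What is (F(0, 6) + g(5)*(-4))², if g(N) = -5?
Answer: 324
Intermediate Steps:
Q(r, o) = -o
F(d, m) = -2 (F(d, m) = -1*2 = -2)
(F(0, 6) + g(5)*(-4))² = (-2 - 5*(-4))² = (-2 + 20)² = 18² = 324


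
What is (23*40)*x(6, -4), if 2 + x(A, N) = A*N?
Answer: -23920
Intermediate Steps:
x(A, N) = -2 + A*N
(23*40)*x(6, -4) = (23*40)*(-2 + 6*(-4)) = 920*(-2 - 24) = 920*(-26) = -23920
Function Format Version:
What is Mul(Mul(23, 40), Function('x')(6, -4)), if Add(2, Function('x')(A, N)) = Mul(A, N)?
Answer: -23920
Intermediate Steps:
Function('x')(A, N) = Add(-2, Mul(A, N))
Mul(Mul(23, 40), Function('x')(6, -4)) = Mul(Mul(23, 40), Add(-2, Mul(6, -4))) = Mul(920, Add(-2, -24)) = Mul(920, -26) = -23920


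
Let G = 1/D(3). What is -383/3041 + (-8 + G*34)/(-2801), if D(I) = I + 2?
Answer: -5345669/42589205 ≈ -0.12552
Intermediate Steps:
D(I) = 2 + I
G = ⅕ (G = 1/(2 + 3) = 1/5 = ⅕ ≈ 0.20000)
-383/3041 + (-8 + G*34)/(-2801) = -383/3041 + (-8 + (⅕)*34)/(-2801) = -383*1/3041 + (-8 + 34/5)*(-1/2801) = -383/3041 - 6/5*(-1/2801) = -383/3041 + 6/14005 = -5345669/42589205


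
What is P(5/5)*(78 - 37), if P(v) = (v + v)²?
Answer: 164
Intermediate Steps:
P(v) = 4*v² (P(v) = (2*v)² = 4*v²)
P(5/5)*(78 - 37) = (4*(5/5)²)*(78 - 37) = (4*(5*(⅕))²)*41 = (4*1²)*41 = (4*1)*41 = 4*41 = 164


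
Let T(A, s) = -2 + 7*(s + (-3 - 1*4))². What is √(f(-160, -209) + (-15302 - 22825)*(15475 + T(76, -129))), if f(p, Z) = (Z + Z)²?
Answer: I*√5526143291 ≈ 74338.0*I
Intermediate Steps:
T(A, s) = -2 + 7*(-7 + s)² (T(A, s) = -2 + 7*(s + (-3 - 4))² = -2 + 7*(s - 7)² = -2 + 7*(-7 + s)²)
f(p, Z) = 4*Z² (f(p, Z) = (2*Z)² = 4*Z²)
√(f(-160, -209) + (-15302 - 22825)*(15475 + T(76, -129))) = √(4*(-209)² + (-15302 - 22825)*(15475 + (-2 + 7*(-7 - 129)²))) = √(4*43681 - 38127*(15475 + (-2 + 7*(-136)²))) = √(174724 - 38127*(15475 + (-2 + 7*18496))) = √(174724 - 38127*(15475 + (-2 + 129472))) = √(174724 - 38127*(15475 + 129470)) = √(174724 - 38127*144945) = √(174724 - 5526318015) = √(-5526143291) = I*√5526143291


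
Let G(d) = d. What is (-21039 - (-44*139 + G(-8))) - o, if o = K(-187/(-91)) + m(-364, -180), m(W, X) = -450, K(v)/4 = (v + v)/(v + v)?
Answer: -14469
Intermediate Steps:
K(v) = 4 (K(v) = 4*((v + v)/(v + v)) = 4*((2*v)/((2*v))) = 4*((2*v)*(1/(2*v))) = 4*1 = 4)
o = -446 (o = 4 - 450 = -446)
(-21039 - (-44*139 + G(-8))) - o = (-21039 - (-44*139 - 8)) - 1*(-446) = (-21039 - (-6116 - 8)) + 446 = (-21039 - 1*(-6124)) + 446 = (-21039 + 6124) + 446 = -14915 + 446 = -14469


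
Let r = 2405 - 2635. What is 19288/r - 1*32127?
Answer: -3704249/115 ≈ -32211.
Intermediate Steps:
r = -230
19288/r - 1*32127 = 19288/(-230) - 1*32127 = 19288*(-1/230) - 32127 = -9644/115 - 32127 = -3704249/115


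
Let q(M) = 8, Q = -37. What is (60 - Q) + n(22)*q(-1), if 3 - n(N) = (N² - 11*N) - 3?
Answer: -1791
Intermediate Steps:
n(N) = 6 - N² + 11*N (n(N) = 3 - ((N² - 11*N) - 3) = 3 - (-3 + N² - 11*N) = 3 + (3 - N² + 11*N) = 6 - N² + 11*N)
(60 - Q) + n(22)*q(-1) = (60 - 1*(-37)) + (6 - 1*22² + 11*22)*8 = (60 + 37) + (6 - 1*484 + 242)*8 = 97 + (6 - 484 + 242)*8 = 97 - 236*8 = 97 - 1888 = -1791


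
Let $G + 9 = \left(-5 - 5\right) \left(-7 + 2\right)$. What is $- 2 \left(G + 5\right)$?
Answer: $-92$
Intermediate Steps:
$G = 41$ ($G = -9 + \left(-5 - 5\right) \left(-7 + 2\right) = -9 - -50 = -9 + 50 = 41$)
$- 2 \left(G + 5\right) = - 2 \left(41 + 5\right) = \left(-2\right) 46 = -92$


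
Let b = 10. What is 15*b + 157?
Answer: 307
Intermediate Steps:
15*b + 157 = 15*10 + 157 = 150 + 157 = 307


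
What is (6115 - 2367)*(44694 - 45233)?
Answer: -2020172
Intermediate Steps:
(6115 - 2367)*(44694 - 45233) = 3748*(-539) = -2020172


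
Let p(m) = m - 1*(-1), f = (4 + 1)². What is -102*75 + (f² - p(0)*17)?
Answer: -7042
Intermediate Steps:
f = 25 (f = 5² = 25)
p(m) = 1 + m (p(m) = m + 1 = 1 + m)
-102*75 + (f² - p(0)*17) = -102*75 + (25² - (1 + 0)*17) = -7650 + (625 - 17) = -7650 + 608 = -7042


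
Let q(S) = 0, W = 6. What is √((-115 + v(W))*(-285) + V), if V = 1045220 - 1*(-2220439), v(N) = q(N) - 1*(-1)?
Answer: 3*√366461 ≈ 1816.1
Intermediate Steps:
v(N) = 1 (v(N) = 0 - 1*(-1) = 0 + 1 = 1)
V = 3265659 (V = 1045220 + 2220439 = 3265659)
√((-115 + v(W))*(-285) + V) = √((-115 + 1)*(-285) + 3265659) = √(-114*(-285) + 3265659) = √(32490 + 3265659) = √3298149 = 3*√366461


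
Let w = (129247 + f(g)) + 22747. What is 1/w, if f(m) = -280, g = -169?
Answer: 1/151714 ≈ 6.5913e-6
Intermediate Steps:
w = 151714 (w = (129247 - 280) + 22747 = 128967 + 22747 = 151714)
1/w = 1/151714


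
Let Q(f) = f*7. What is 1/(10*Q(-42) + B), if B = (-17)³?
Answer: -1/7853 ≈ -0.00012734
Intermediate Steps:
B = -4913
Q(f) = 7*f
1/(10*Q(-42) + B) = 1/(10*(7*(-42)) - 4913) = 1/(10*(-294) - 4913) = 1/(-2940 - 4913) = 1/(-7853) = -1/7853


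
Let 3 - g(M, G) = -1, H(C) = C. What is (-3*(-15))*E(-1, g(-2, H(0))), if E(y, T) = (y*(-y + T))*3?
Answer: -675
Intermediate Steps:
g(M, G) = 4 (g(M, G) = 3 - 1*(-1) = 3 + 1 = 4)
E(y, T) = 3*y*(T - y) (E(y, T) = (y*(T - y))*3 = 3*y*(T - y))
(-3*(-15))*E(-1, g(-2, H(0))) = (-3*(-15))*(3*(-1)*(4 - 1*(-1))) = 45*(3*(-1)*(4 + 1)) = 45*(3*(-1)*5) = 45*(-15) = -675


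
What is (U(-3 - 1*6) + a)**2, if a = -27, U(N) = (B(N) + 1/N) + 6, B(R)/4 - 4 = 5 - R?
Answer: 209764/81 ≈ 2589.7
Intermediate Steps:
B(R) = 36 - 4*R (B(R) = 16 + 4*(5 - R) = 16 + (20 - 4*R) = 36 - 4*R)
U(N) = 42 + 1/N - 4*N (U(N) = ((36 - 4*N) + 1/N) + 6 = (36 + 1/N - 4*N) + 6 = 42 + 1/N - 4*N)
(U(-3 - 1*6) + a)**2 = ((42 + 1/(-3 - 1*6) - 4*(-3 - 1*6)) - 27)**2 = ((42 + 1/(-3 - 6) - 4*(-3 - 6)) - 27)**2 = ((42 + 1/(-9) - 4*(-9)) - 27)**2 = ((42 - 1/9 + 36) - 27)**2 = (701/9 - 27)**2 = (458/9)**2 = 209764/81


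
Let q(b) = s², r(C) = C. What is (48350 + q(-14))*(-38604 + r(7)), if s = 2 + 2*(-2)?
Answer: -1866319338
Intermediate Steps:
s = -2 (s = 2 - 4 = -2)
q(b) = 4 (q(b) = (-2)² = 4)
(48350 + q(-14))*(-38604 + r(7)) = (48350 + 4)*(-38604 + 7) = 48354*(-38597) = -1866319338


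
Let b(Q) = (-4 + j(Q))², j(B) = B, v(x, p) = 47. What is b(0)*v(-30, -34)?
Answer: 752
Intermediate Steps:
b(Q) = (-4 + Q)²
b(0)*v(-30, -34) = (-4 + 0)²*47 = (-4)²*47 = 16*47 = 752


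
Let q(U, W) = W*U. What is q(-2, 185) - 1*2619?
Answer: -2989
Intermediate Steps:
q(U, W) = U*W
q(-2, 185) - 1*2619 = -2*185 - 1*2619 = -370 - 2619 = -2989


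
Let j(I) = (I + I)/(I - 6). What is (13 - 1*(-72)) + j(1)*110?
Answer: 41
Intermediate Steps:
j(I) = 2*I/(-6 + I) (j(I) = (2*I)/(-6 + I) = 2*I/(-6 + I))
(13 - 1*(-72)) + j(1)*110 = (13 - 1*(-72)) + (2*1/(-6 + 1))*110 = (13 + 72) + (2*1/(-5))*110 = 85 + (2*1*(-1/5))*110 = 85 - 2/5*110 = 85 - 44 = 41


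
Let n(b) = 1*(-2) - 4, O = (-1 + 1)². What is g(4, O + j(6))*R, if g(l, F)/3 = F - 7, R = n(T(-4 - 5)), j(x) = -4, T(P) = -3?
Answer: 198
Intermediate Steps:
O = 0 (O = 0² = 0)
n(b) = -6 (n(b) = -2 - 4 = -6)
R = -6
g(l, F) = -21 + 3*F (g(l, F) = 3*(F - 7) = 3*(-7 + F) = -21 + 3*F)
g(4, O + j(6))*R = (-21 + 3*(0 - 4))*(-6) = (-21 + 3*(-4))*(-6) = (-21 - 12)*(-6) = -33*(-6) = 198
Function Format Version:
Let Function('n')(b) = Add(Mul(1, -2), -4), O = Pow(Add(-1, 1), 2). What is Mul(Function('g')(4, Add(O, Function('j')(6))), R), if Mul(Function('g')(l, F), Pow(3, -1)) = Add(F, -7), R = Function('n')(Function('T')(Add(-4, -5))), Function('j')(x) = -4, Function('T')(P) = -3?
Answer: 198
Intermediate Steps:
O = 0 (O = Pow(0, 2) = 0)
Function('n')(b) = -6 (Function('n')(b) = Add(-2, -4) = -6)
R = -6
Function('g')(l, F) = Add(-21, Mul(3, F)) (Function('g')(l, F) = Mul(3, Add(F, -7)) = Mul(3, Add(-7, F)) = Add(-21, Mul(3, F)))
Mul(Function('g')(4, Add(O, Function('j')(6))), R) = Mul(Add(-21, Mul(3, Add(0, -4))), -6) = Mul(Add(-21, Mul(3, -4)), -6) = Mul(Add(-21, -12), -6) = Mul(-33, -6) = 198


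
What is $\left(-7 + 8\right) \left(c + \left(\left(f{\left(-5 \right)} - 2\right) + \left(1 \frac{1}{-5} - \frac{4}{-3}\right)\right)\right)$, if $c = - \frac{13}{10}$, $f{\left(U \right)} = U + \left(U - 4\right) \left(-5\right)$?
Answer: $\frac{227}{6} \approx 37.833$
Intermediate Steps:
$f{\left(U \right)} = 20 - 4 U$ ($f{\left(U \right)} = U + \left(-4 + U\right) \left(-5\right) = U - \left(-20 + 5 U\right) = 20 - 4 U$)
$c = - \frac{13}{10}$ ($c = \left(-13\right) \frac{1}{10} = - \frac{13}{10} \approx -1.3$)
$\left(-7 + 8\right) \left(c + \left(\left(f{\left(-5 \right)} - 2\right) + \left(1 \frac{1}{-5} - \frac{4}{-3}\right)\right)\right) = \left(-7 + 8\right) \left(- \frac{13}{10} + \left(\left(\left(20 - -20\right) - 2\right) + \left(1 \frac{1}{-5} - \frac{4}{-3}\right)\right)\right) = 1 \left(- \frac{13}{10} + \left(\left(\left(20 + 20\right) - 2\right) + \left(1 \left(- \frac{1}{5}\right) - - \frac{4}{3}\right)\right)\right) = 1 \left(- \frac{13}{10} + \left(\left(40 - 2\right) + \left(- \frac{1}{5} + \frac{4}{3}\right)\right)\right) = 1 \left(- \frac{13}{10} + \left(38 + \frac{17}{15}\right)\right) = 1 \left(- \frac{13}{10} + \frac{587}{15}\right) = 1 \cdot \frac{227}{6} = \frac{227}{6}$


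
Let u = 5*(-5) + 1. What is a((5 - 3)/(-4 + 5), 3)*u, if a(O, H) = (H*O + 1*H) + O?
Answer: -264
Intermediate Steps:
a(O, H) = H + O + H*O (a(O, H) = (H*O + H) + O = (H + H*O) + O = H + O + H*O)
u = -24 (u = -25 + 1 = -24)
a((5 - 3)/(-4 + 5), 3)*u = (3 + (5 - 3)/(-4 + 5) + 3*((5 - 3)/(-4 + 5)))*(-24) = (3 + 2/1 + 3*(2/1))*(-24) = (3 + 2*1 + 3*(2*1))*(-24) = (3 + 2 + 3*2)*(-24) = (3 + 2 + 6)*(-24) = 11*(-24) = -264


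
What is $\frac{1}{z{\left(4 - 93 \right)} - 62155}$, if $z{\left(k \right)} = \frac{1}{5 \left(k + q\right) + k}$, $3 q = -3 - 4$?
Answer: $- \frac{1637}{101747738} \approx -1.6089 \cdot 10^{-5}$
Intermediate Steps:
$q = - \frac{7}{3}$ ($q = \frac{-3 - 4}{3} = \frac{1}{3} \left(-7\right) = - \frac{7}{3} \approx -2.3333$)
$z{\left(k \right)} = \frac{1}{- \frac{35}{3} + 6 k}$ ($z{\left(k \right)} = \frac{1}{5 \left(k - \frac{7}{3}\right) + k} = \frac{1}{5 \left(- \frac{7}{3} + k\right) + k} = \frac{1}{\left(- \frac{35}{3} + 5 k\right) + k} = \frac{1}{- \frac{35}{3} + 6 k}$)
$\frac{1}{z{\left(4 - 93 \right)} - 62155} = \frac{1}{\frac{3}{-35 + 18 \left(4 - 93\right)} - 62155} = \frac{1}{\frac{3}{-35 + 18 \left(-89\right)} - 62155} = \frac{1}{\frac{3}{-35 - 1602} - 62155} = \frac{1}{\frac{3}{-1637} - 62155} = \frac{1}{3 \left(- \frac{1}{1637}\right) - 62155} = \frac{1}{- \frac{3}{1637} - 62155} = \frac{1}{- \frac{101747738}{1637}} = - \frac{1637}{101747738}$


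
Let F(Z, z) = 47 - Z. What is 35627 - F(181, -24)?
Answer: 35761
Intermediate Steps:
35627 - F(181, -24) = 35627 - (47 - 1*181) = 35627 - (47 - 181) = 35627 - 1*(-134) = 35627 + 134 = 35761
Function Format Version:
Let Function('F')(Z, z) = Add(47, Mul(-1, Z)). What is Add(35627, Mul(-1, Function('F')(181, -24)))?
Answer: 35761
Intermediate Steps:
Add(35627, Mul(-1, Function('F')(181, -24))) = Add(35627, Mul(-1, Add(47, Mul(-1, 181)))) = Add(35627, Mul(-1, Add(47, -181))) = Add(35627, Mul(-1, -134)) = Add(35627, 134) = 35761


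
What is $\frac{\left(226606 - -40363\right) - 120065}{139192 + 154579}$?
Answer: $\frac{146904}{293771} \approx 0.50006$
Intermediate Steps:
$\frac{\left(226606 - -40363\right) - 120065}{139192 + 154579} = \frac{\left(226606 + 40363\right) - 120065}{293771} = \left(266969 - 120065\right) \frac{1}{293771} = 146904 \cdot \frac{1}{293771} = \frac{146904}{293771}$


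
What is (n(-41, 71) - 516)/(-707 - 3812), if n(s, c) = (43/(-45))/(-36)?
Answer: 835877/7320780 ≈ 0.11418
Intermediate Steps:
n(s, c) = 43/1620 (n(s, c) = (43*(-1/45))*(-1/36) = -43/45*(-1/36) = 43/1620)
(n(-41, 71) - 516)/(-707 - 3812) = (43/1620 - 516)/(-707 - 3812) = -835877/1620/(-4519) = -835877/1620*(-1/4519) = 835877/7320780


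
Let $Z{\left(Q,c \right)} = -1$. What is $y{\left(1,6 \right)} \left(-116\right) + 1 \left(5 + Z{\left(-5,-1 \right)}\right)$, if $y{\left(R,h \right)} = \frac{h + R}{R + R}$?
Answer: $-402$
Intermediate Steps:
$y{\left(R,h \right)} = \frac{R + h}{2 R}$
$y{\left(1,6 \right)} \left(-116\right) + 1 \left(5 + Z{\left(-5,-1 \right)}\right) = \frac{1 + 6}{2 \cdot 1} \left(-116\right) + 1 \left(5 - 1\right) = \frac{1}{2} \cdot 1 \cdot 7 \left(-116\right) + 1 \cdot 4 = \frac{7}{2} \left(-116\right) + 4 = -406 + 4 = -402$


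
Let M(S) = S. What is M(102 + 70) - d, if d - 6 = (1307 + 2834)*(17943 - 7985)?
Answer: -41235912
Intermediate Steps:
d = 41236084 (d = 6 + (1307 + 2834)*(17943 - 7985) = 6 + 4141*9958 = 6 + 41236078 = 41236084)
M(102 + 70) - d = (102 + 70) - 1*41236084 = 172 - 41236084 = -41235912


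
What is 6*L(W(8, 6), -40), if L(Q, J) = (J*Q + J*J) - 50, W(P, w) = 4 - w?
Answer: 9780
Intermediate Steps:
L(Q, J) = -50 + J² + J*Q (L(Q, J) = (J*Q + J²) - 50 = (J² + J*Q) - 50 = -50 + J² + J*Q)
6*L(W(8, 6), -40) = 6*(-50 + (-40)² - 40*(4 - 1*6)) = 6*(-50 + 1600 - 40*(4 - 6)) = 6*(-50 + 1600 - 40*(-2)) = 6*(-50 + 1600 + 80) = 6*1630 = 9780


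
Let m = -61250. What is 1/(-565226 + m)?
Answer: -1/626476 ≈ -1.5962e-6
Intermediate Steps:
1/(-565226 + m) = 1/(-565226 - 61250) = 1/(-626476) = -1/626476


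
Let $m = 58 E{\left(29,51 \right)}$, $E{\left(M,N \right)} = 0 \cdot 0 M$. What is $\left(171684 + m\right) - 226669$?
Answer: $-54985$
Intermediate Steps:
$E{\left(M,N \right)} = 0$ ($E{\left(M,N \right)} = 0 M = 0$)
$m = 0$ ($m = 58 \cdot 0 = 0$)
$\left(171684 + m\right) - 226669 = \left(171684 + 0\right) - 226669 = 171684 - 226669 = -54985$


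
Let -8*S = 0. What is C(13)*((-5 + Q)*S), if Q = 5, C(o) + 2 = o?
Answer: 0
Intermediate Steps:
S = 0 (S = -1/8*0 = 0)
C(o) = -2 + o
C(13)*((-5 + Q)*S) = (-2 + 13)*((-5 + 5)*0) = 11*(0*0) = 11*0 = 0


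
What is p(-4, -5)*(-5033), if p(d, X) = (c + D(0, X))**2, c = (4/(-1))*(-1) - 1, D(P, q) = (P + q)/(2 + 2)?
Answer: -246617/16 ≈ -15414.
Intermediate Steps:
D(P, q) = P/4 + q/4 (D(P, q) = (P + q)/4 = (P + q)*(1/4) = P/4 + q/4)
c = 3 (c = (4*(-1))*(-1) - 1 = -4*(-1) - 1 = 4 - 1 = 3)
p(d, X) = (3 + X/4)**2 (p(d, X) = (3 + ((1/4)*0 + X/4))**2 = (3 + (0 + X/4))**2 = (3 + X/4)**2)
p(-4, -5)*(-5033) = ((12 - 5)**2/16)*(-5033) = ((1/16)*7**2)*(-5033) = ((1/16)*49)*(-5033) = (49/16)*(-5033) = -246617/16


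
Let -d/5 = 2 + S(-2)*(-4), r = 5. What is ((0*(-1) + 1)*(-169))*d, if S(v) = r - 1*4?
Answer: -1690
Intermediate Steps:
S(v) = 1 (S(v) = 5 - 1*4 = 5 - 4 = 1)
d = 10 (d = -5*(2 + 1*(-4)) = -5*(2 - 4) = -5*(-2) = 10)
((0*(-1) + 1)*(-169))*d = ((0*(-1) + 1)*(-169))*10 = ((0 + 1)*(-169))*10 = (1*(-169))*10 = -169*10 = -1690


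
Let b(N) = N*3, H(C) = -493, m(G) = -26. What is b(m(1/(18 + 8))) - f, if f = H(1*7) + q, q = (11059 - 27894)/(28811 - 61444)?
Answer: 13525860/32633 ≈ 414.48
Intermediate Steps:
q = 16835/32633 (q = -16835/(-32633) = -16835*(-1/32633) = 16835/32633 ≈ 0.51589)
b(N) = 3*N
f = -16071234/32633 (f = -493 + 16835/32633 = -16071234/32633 ≈ -492.48)
b(m(1/(18 + 8))) - f = 3*(-26) - 1*(-16071234/32633) = -78 + 16071234/32633 = 13525860/32633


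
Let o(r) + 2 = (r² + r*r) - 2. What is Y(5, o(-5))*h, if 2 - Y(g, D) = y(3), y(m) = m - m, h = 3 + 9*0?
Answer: 6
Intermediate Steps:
o(r) = -4 + 2*r² (o(r) = -2 + ((r² + r*r) - 2) = -2 + ((r² + r²) - 2) = -2 + (2*r² - 2) = -2 + (-2 + 2*r²) = -4 + 2*r²)
h = 3 (h = 3 + 0 = 3)
y(m) = 0
Y(g, D) = 2 (Y(g, D) = 2 - 1*0 = 2 + 0 = 2)
Y(5, o(-5))*h = 2*3 = 6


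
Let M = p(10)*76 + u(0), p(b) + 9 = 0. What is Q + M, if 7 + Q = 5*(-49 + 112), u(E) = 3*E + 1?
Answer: -375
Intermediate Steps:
u(E) = 1 + 3*E
p(b) = -9 (p(b) = -9 + 0 = -9)
M = -683 (M = -9*76 + (1 + 3*0) = -684 + (1 + 0) = -684 + 1 = -683)
Q = 308 (Q = -7 + 5*(-49 + 112) = -7 + 5*63 = -7 + 315 = 308)
Q + M = 308 - 683 = -375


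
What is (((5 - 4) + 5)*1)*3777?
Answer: 22662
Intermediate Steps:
(((5 - 4) + 5)*1)*3777 = ((1 + 5)*1)*3777 = (6*1)*3777 = 6*3777 = 22662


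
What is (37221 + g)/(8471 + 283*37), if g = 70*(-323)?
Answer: 14611/18942 ≈ 0.77135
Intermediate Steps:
g = -22610
(37221 + g)/(8471 + 283*37) = (37221 - 22610)/(8471 + 283*37) = 14611/(8471 + 10471) = 14611/18942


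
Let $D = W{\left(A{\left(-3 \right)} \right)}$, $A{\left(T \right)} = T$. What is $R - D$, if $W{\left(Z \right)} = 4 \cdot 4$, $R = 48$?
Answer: $32$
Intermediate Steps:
$W{\left(Z \right)} = 16$
$D = 16$
$R - D = 48 - 16 = 32$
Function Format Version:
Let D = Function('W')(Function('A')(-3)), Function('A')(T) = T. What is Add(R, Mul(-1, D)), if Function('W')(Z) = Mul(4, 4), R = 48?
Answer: 32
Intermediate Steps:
Function('W')(Z) = 16
D = 16
Add(R, Mul(-1, D)) = Add(48, Mul(-1, 16)) = Add(48, -16) = 32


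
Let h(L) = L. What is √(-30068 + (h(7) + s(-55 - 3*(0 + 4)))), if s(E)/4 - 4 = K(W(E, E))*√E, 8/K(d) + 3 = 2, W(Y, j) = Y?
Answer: √(-30045 - 32*I*√67) ≈ 0.7556 - 173.34*I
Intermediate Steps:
K(d) = -8 (K(d) = 8/(-3 + 2) = 8/(-1) = 8*(-1) = -8)
s(E) = 16 - 32*√E (s(E) = 16 + 4*(-8*√E) = 16 - 32*√E)
√(-30068 + (h(7) + s(-55 - 3*(0 + 4)))) = √(-30068 + (7 + (16 - 32*√(-55 - 3*(0 + 4))))) = √(-30068 + (7 + (16 - 32*√(-55 - 3*4)))) = √(-30068 + (7 + (16 - 32*√(-55 - 1*12)))) = √(-30068 + (7 + (16 - 32*√(-55 - 12)))) = √(-30068 + (7 + (16 - 32*I*√67))) = √(-30068 + (23 - 32*I*√67)) = √(-30045 - 32*I*√67)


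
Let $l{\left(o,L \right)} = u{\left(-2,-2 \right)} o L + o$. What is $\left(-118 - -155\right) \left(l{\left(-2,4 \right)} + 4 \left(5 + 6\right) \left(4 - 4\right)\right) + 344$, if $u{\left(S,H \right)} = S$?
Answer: $862$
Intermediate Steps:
$l{\left(o,L \right)} = o - 2 L o$ ($l{\left(o,L \right)} = - 2 o L + o = - 2 L o + o = o - 2 L o$)
$\left(-118 - -155\right) \left(l{\left(-2,4 \right)} + 4 \left(5 + 6\right) \left(4 - 4\right)\right) + 344 = \left(-118 - -155\right) \left(- 2 \left(1 - 8\right) + 4 \left(5 + 6\right) \left(4 - 4\right)\right) + 344 = \left(-118 + 155\right) \left(- 2 \left(1 - 8\right) + 4 \cdot 11 \cdot 0\right) + 344 = 37 \left(\left(-2\right) \left(-7\right) + 4 \cdot 0\right) + 344 = 37 \left(14 + 0\right) + 344 = 37 \cdot 14 + 344 = 518 + 344 = 862$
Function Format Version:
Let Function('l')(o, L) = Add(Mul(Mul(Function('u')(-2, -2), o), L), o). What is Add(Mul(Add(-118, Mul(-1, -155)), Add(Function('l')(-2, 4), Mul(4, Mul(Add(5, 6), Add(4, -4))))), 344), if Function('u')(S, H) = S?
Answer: 862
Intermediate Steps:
Function('l')(o, L) = Add(o, Mul(-2, L, o)) (Function('l')(o, L) = Add(Mul(Mul(-2, o), L), o) = Add(Mul(-2, L, o), o) = Add(o, Mul(-2, L, o)))
Add(Mul(Add(-118, Mul(-1, -155)), Add(Function('l')(-2, 4), Mul(4, Mul(Add(5, 6), Add(4, -4))))), 344) = Add(Mul(Add(-118, Mul(-1, -155)), Add(Mul(-2, Add(1, Mul(-2, 4))), Mul(4, Mul(Add(5, 6), Add(4, -4))))), 344) = Add(Mul(Add(-118, 155), Add(Mul(-2, Add(1, -8)), Mul(4, Mul(11, 0)))), 344) = Add(Mul(37, Add(Mul(-2, -7), Mul(4, 0))), 344) = Add(Mul(37, Add(14, 0)), 344) = Add(Mul(37, 14), 344) = Add(518, 344) = 862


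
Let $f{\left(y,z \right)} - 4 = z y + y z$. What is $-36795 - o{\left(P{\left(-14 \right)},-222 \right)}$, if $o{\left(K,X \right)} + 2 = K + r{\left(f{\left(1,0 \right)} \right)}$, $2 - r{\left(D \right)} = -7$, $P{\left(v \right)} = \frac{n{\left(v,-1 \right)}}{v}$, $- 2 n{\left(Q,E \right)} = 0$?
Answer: $-36802$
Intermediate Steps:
$n{\left(Q,E \right)} = 0$ ($n{\left(Q,E \right)} = \left(- \frac{1}{2}\right) 0 = 0$)
$f{\left(y,z \right)} = 4 + 2 y z$ ($f{\left(y,z \right)} = 4 + \left(z y + y z\right) = 4 + \left(y z + y z\right) = 4 + 2 y z$)
$P{\left(v \right)} = 0$ ($P{\left(v \right)} = \frac{0}{v} = 0$)
$r{\left(D \right)} = 9$ ($r{\left(D \right)} = 2 - -7 = 2 + 7 = 9$)
$o{\left(K,X \right)} = 7 + K$ ($o{\left(K,X \right)} = -2 + \left(K + 9\right) = -2 + \left(9 + K\right) = 7 + K$)
$-36795 - o{\left(P{\left(-14 \right)},-222 \right)} = -36795 - \left(7 + 0\right) = -36795 - 7 = -36802$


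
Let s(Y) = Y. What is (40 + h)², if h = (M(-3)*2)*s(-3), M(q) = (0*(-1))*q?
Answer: 1600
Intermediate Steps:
M(q) = 0 (M(q) = 0*q = 0)
h = 0 (h = (0*2)*(-3) = 0*(-3) = 0)
(40 + h)² = (40 + 0)² = 40² = 1600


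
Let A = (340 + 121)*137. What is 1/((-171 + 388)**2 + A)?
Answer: 1/110246 ≈ 9.0706e-6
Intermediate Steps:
A = 63157 (A = 461*137 = 63157)
1/((-171 + 388)**2 + A) = 1/((-171 + 388)**2 + 63157) = 1/(217**2 + 63157) = 1/(47089 + 63157) = 1/110246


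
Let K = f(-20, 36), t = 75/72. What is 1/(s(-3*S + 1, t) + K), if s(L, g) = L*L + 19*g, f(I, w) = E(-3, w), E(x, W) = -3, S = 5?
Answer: 24/5107 ≈ 0.0046994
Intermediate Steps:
f(I, w) = -3
t = 25/24 (t = 75*(1/72) = 25/24 ≈ 1.0417)
s(L, g) = L² + 19*g
K = -3
1/(s(-3*S + 1, t) + K) = 1/(((-3*5 + 1)² + 19*(25/24)) - 3) = 1/(((-15 + 1)² + 475/24) - 3) = 1/(((-14)² + 475/24) - 3) = 1/((196 + 475/24) - 3) = 1/(5179/24 - 3) = 1/(5107/24) = 24/5107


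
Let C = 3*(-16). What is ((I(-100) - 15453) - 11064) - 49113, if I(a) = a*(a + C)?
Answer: -60830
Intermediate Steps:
C = -48
I(a) = a*(-48 + a) (I(a) = a*(a - 48) = a*(-48 + a))
((I(-100) - 15453) - 11064) - 49113 = ((-100*(-48 - 100) - 15453) - 11064) - 49113 = ((-100*(-148) - 15453) - 11064) - 49113 = ((14800 - 15453) - 11064) - 49113 = (-653 - 11064) - 49113 = -11717 - 49113 = -60830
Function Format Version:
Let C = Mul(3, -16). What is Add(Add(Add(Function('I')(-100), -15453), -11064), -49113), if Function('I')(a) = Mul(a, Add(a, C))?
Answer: -60830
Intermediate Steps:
C = -48
Function('I')(a) = Mul(a, Add(-48, a)) (Function('I')(a) = Mul(a, Add(a, -48)) = Mul(a, Add(-48, a)))
Add(Add(Add(Function('I')(-100), -15453), -11064), -49113) = Add(Add(Add(Mul(-100, Add(-48, -100)), -15453), -11064), -49113) = Add(Add(Add(Mul(-100, -148), -15453), -11064), -49113) = Add(Add(Add(14800, -15453), -11064), -49113) = Add(Add(-653, -11064), -49113) = Add(-11717, -49113) = -60830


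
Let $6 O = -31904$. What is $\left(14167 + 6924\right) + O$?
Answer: $\frac{47321}{3} \approx 15774.0$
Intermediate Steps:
$O = - \frac{15952}{3}$ ($O = \frac{1}{6} \left(-31904\right) = - \frac{15952}{3} \approx -5317.3$)
$\left(14167 + 6924\right) + O = \left(14167 + 6924\right) - \frac{15952}{3} = 21091 - \frac{15952}{3} = \frac{47321}{3}$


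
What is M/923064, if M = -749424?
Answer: -31226/38461 ≈ -0.81189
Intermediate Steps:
M/923064 = -749424/923064 = -749424*1/923064 = -31226/38461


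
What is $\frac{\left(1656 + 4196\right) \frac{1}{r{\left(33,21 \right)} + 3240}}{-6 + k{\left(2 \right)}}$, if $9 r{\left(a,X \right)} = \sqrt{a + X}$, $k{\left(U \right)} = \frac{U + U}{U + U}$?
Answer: $- \frac{5688144}{15746399} + \frac{2926 \sqrt{6}}{78731995} \approx -0.36114$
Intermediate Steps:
$k{\left(U \right)} = 1$ ($k{\left(U \right)} = \frac{2 U}{2 U} = 2 U \frac{1}{2 U} = 1$)
$r{\left(a,X \right)} = \frac{\sqrt{X + a}}{9}$ ($r{\left(a,X \right)} = \frac{\sqrt{a + X}}{9} = \frac{\sqrt{X + a}}{9}$)
$\frac{\left(1656 + 4196\right) \frac{1}{r{\left(33,21 \right)} + 3240}}{-6 + k{\left(2 \right)}} = \frac{\left(1656 + 4196\right) \frac{1}{\frac{\sqrt{21 + 33}}{9} + 3240}}{-6 + 1} = \frac{5852 \frac{1}{\frac{\sqrt{54}}{9} + 3240}}{-5} = \frac{5852}{\frac{3 \sqrt{6}}{9} + 3240} \left(- \frac{1}{5}\right) = \frac{5852}{\frac{\sqrt{6}}{3} + 3240} \left(- \frac{1}{5}\right) = \frac{5852}{3240 + \frac{\sqrt{6}}{3}} \left(- \frac{1}{5}\right) = - \frac{5852}{5 \left(3240 + \frac{\sqrt{6}}{3}\right)}$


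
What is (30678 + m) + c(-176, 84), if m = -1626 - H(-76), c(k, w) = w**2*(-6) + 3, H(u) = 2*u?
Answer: -13129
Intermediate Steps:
c(k, w) = 3 - 6*w**2 (c(k, w) = -6*w**2 + 3 = 3 - 6*w**2)
m = -1474 (m = -1626 - 2*(-76) = -1626 - 1*(-152) = -1626 + 152 = -1474)
(30678 + m) + c(-176, 84) = (30678 - 1474) + (3 - 6*84**2) = 29204 + (3 - 6*7056) = 29204 + (3 - 42336) = 29204 - 42333 = -13129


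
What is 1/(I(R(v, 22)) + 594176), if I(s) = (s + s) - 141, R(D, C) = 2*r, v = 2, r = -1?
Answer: 1/594031 ≈ 1.6834e-6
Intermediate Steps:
R(D, C) = -2 (R(D, C) = 2*(-1) = -2)
I(s) = -141 + 2*s (I(s) = 2*s - 141 = -141 + 2*s)
1/(I(R(v, 22)) + 594176) = 1/((-141 + 2*(-2)) + 594176) = 1/((-141 - 4) + 594176) = 1/(-145 + 594176) = 1/594031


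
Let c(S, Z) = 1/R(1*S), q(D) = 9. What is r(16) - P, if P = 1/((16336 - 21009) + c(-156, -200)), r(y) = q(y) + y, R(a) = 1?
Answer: 116801/4672 ≈ 25.000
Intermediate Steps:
c(S, Z) = 1 (c(S, Z) = 1/1 = 1)
r(y) = 9 + y
P = -1/4672 (P = 1/((16336 - 21009) + 1) = 1/(-4673 + 1) = 1/(-4672) = -1/4672 ≈ -0.00021404)
r(16) - P = (9 + 16) - 1*(-1/4672) = 25 + 1/4672 = 116801/4672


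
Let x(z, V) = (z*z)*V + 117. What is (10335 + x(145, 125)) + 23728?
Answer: 2662305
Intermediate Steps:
x(z, V) = 117 + V*z² (x(z, V) = z²*V + 117 = V*z² + 117 = 117 + V*z²)
(10335 + x(145, 125)) + 23728 = (10335 + (117 + 125*145²)) + 23728 = (10335 + (117 + 125*21025)) + 23728 = (10335 + (117 + 2628125)) + 23728 = (10335 + 2628242) + 23728 = 2638577 + 23728 = 2662305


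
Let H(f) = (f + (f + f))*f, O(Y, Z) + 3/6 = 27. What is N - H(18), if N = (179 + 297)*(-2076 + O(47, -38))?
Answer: -976534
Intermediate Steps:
O(Y, Z) = 53/2 (O(Y, Z) = -½ + 27 = 53/2)
H(f) = 3*f² (H(f) = (f + 2*f)*f = (3*f)*f = 3*f²)
N = -975562 (N = (179 + 297)*(-2076 + 53/2) = 476*(-4099/2) = -975562)
N - H(18) = -975562 - 3*18² = -975562 - 3*324 = -975562 - 1*972 = -975562 - 972 = -976534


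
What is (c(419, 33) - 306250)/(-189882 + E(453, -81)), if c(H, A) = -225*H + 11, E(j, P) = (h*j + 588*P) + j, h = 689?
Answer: -200257/37530 ≈ -5.3359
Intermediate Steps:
E(j, P) = 588*P + 690*j (E(j, P) = (689*j + 588*P) + j = (588*P + 689*j) + j = 588*P + 690*j)
c(H, A) = 11 - 225*H
(c(419, 33) - 306250)/(-189882 + E(453, -81)) = ((11 - 225*419) - 306250)/(-189882 + (588*(-81) + 690*453)) = ((11 - 94275) - 306250)/(-189882 + (-47628 + 312570)) = (-94264 - 306250)/(-189882 + 264942) = -400514/75060 = -400514*1/75060 = -200257/37530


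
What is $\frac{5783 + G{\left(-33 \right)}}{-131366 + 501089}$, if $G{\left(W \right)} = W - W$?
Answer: $\frac{5783}{369723} \approx 0.015641$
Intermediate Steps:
$G{\left(W \right)} = 0$
$\frac{5783 + G{\left(-33 \right)}}{-131366 + 501089} = \frac{5783 + 0}{-131366 + 501089} = \frac{5783}{369723}$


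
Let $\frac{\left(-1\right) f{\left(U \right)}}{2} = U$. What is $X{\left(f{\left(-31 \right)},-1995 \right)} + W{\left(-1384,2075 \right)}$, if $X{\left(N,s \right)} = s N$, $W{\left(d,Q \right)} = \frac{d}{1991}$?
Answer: $- \frac{246268174}{1991} \approx -1.2369 \cdot 10^{5}$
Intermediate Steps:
$f{\left(U \right)} = - 2 U$
$W{\left(d,Q \right)} = \frac{d}{1991}$ ($W{\left(d,Q \right)} = d \frac{1}{1991} = \frac{d}{1991}$)
$X{\left(N,s \right)} = N s$
$X{\left(f{\left(-31 \right)},-1995 \right)} + W{\left(-1384,2075 \right)} = \left(-2\right) \left(-31\right) \left(-1995\right) + \frac{1}{1991} \left(-1384\right) = 62 \left(-1995\right) - \frac{1384}{1991} = -123690 - \frac{1384}{1991} = - \frac{246268174}{1991}$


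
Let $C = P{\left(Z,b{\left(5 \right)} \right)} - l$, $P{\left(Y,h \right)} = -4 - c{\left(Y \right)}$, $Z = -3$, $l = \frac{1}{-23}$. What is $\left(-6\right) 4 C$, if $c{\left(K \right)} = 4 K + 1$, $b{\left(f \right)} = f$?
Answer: $- \frac{3888}{23} \approx -169.04$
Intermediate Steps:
$l = - \frac{1}{23} \approx -0.043478$
$c{\left(K \right)} = 1 + 4 K$
$P{\left(Y,h \right)} = -5 - 4 Y$ ($P{\left(Y,h \right)} = -4 - \left(1 + 4 Y\right) = -5 - 4 Y$)
$C = \frac{162}{23}$ ($C = \left(-5 - -12\right) - - \frac{1}{23} = \left(-5 + 12\right) + \frac{1}{23} = 7 + \frac{1}{23} = \frac{162}{23} \approx 7.0435$)
$\left(-6\right) 4 C = \left(-6\right) 4 \cdot \frac{162}{23} = \left(-24\right) \frac{162}{23} = - \frac{3888}{23}$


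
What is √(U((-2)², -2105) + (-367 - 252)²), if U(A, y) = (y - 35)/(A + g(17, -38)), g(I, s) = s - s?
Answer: 3*√42514 ≈ 618.57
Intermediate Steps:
g(I, s) = 0
U(A, y) = (-35 + y)/A (U(A, y) = (y - 35)/(A + 0) = (-35 + y)/A)
√(U((-2)², -2105) + (-367 - 252)²) = √((-35 - 2105)/((-2)²) + (-367 - 252)²) = √(-2140/4 + (-619)²) = √((¼)*(-2140) + 383161) = √(-535 + 383161) = √382626 = 3*√42514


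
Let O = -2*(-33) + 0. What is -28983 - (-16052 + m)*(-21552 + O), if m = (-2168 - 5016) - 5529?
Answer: -618073773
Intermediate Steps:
O = 66 (O = 66 + 0 = 66)
m = -12713 (m = -7184 - 5529 = -12713)
-28983 - (-16052 + m)*(-21552 + O) = -28983 - (-16052 - 12713)*(-21552 + 66) = -28983 - (-28765)*(-21486) = -28983 - 1*618044790 = -28983 - 618044790 = -618073773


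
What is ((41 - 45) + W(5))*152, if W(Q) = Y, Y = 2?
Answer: -304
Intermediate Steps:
W(Q) = 2
((41 - 45) + W(5))*152 = ((41 - 45) + 2)*152 = (-4 + 2)*152 = -2*152 = -304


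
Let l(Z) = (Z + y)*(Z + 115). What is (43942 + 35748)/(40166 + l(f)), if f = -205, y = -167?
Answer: 39845/36823 ≈ 1.0821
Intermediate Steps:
l(Z) = (-167 + Z)*(115 + Z) (l(Z) = (Z - 167)*(Z + 115) = (-167 + Z)*(115 + Z))
(43942 + 35748)/(40166 + l(f)) = (43942 + 35748)/(40166 + (-19205 + (-205)² - 52*(-205))) = 79690/(40166 + (-19205 + 42025 + 10660)) = 79690/(40166 + 33480) = 79690/73646 = 79690*(1/73646) = 39845/36823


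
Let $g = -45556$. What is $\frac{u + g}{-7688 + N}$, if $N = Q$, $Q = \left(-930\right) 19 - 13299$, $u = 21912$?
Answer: $\frac{23644}{38657} \approx 0.61164$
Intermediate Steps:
$Q = -30969$ ($Q = -17670 - 13299 = -30969$)
$N = -30969$
$\frac{u + g}{-7688 + N} = \frac{21912 - 45556}{-7688 - 30969} = - \frac{23644}{-38657} = \left(-23644\right) \left(- \frac{1}{38657}\right) = \frac{23644}{38657}$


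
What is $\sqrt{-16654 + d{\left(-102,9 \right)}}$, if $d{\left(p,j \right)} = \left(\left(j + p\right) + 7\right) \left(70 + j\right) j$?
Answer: $10 i \sqrt{778} \approx 278.93 i$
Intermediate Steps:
$d{\left(p,j \right)} = j \left(70 + j\right) \left(7 + j + p\right)$ ($d{\left(p,j \right)} = \left(7 + j + p\right) \left(70 + j\right) j = \left(70 + j\right) \left(7 + j + p\right) j = j \left(70 + j\right) \left(7 + j + p\right)$)
$\sqrt{-16654 + d{\left(-102,9 \right)}} = \sqrt{-16654 + 9 \left(490 + 9^{2} + 70 \left(-102\right) + 77 \cdot 9 + 9 \left(-102\right)\right)} = \sqrt{-16654 + 9 \left(490 + 81 - 7140 + 693 - 918\right)} = \sqrt{-16654 + 9 \left(-6794\right)} = \sqrt{-16654 - 61146} = \sqrt{-77800} = 10 i \sqrt{778}$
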